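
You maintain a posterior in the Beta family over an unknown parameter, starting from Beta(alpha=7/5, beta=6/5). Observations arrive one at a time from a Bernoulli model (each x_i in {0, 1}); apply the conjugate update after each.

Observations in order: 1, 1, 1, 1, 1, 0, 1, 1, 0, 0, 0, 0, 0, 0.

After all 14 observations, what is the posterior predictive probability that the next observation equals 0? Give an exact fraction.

obs 1: x=1 → posterior Beta(12/5, 6/5)
obs 2: x=1 → posterior Beta(17/5, 6/5)
obs 3: x=1 → posterior Beta(22/5, 6/5)
obs 4: x=1 → posterior Beta(27/5, 6/5)
obs 5: x=1 → posterior Beta(32/5, 6/5)
obs 6: x=0 → posterior Beta(32/5, 11/5)
obs 7: x=1 → posterior Beta(37/5, 11/5)
obs 8: x=1 → posterior Beta(42/5, 11/5)
obs 9: x=0 → posterior Beta(42/5, 16/5)
obs 10: x=0 → posterior Beta(42/5, 21/5)
obs 11: x=0 → posterior Beta(42/5, 26/5)
obs 12: x=0 → posterior Beta(42/5, 31/5)
obs 13: x=0 → posterior Beta(42/5, 36/5)
obs 14: x=0 → posterior Beta(42/5, 41/5)

41/83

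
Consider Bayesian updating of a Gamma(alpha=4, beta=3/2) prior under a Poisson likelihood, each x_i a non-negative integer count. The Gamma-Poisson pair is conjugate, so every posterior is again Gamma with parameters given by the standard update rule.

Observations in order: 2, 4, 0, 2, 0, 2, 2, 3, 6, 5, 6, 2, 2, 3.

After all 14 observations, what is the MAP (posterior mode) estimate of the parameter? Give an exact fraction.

84/31

obs 1: x=2 → posterior Gamma(6, 5/2)
obs 2: x=4 → posterior Gamma(10, 7/2)
obs 3: x=0 → posterior Gamma(10, 9/2)
obs 4: x=2 → posterior Gamma(12, 11/2)
obs 5: x=0 → posterior Gamma(12, 13/2)
obs 6: x=2 → posterior Gamma(14, 15/2)
obs 7: x=2 → posterior Gamma(16, 17/2)
obs 8: x=3 → posterior Gamma(19, 19/2)
obs 9: x=6 → posterior Gamma(25, 21/2)
obs 10: x=5 → posterior Gamma(30, 23/2)
obs 11: x=6 → posterior Gamma(36, 25/2)
obs 12: x=2 → posterior Gamma(38, 27/2)
obs 13: x=2 → posterior Gamma(40, 29/2)
obs 14: x=3 → posterior Gamma(43, 31/2)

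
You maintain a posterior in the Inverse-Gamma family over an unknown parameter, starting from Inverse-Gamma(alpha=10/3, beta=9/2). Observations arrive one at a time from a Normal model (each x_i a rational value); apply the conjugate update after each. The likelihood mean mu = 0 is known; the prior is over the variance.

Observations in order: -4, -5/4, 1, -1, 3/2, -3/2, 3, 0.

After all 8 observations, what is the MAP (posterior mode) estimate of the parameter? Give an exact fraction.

2019/800

obs 1: x=-4 → posterior Inverse-Gamma(23/6, 25/2)
obs 2: x=-5/4 → posterior Inverse-Gamma(13/3, 425/32)
obs 3: x=1 → posterior Inverse-Gamma(29/6, 441/32)
obs 4: x=-1 → posterior Inverse-Gamma(16/3, 457/32)
obs 5: x=3/2 → posterior Inverse-Gamma(35/6, 493/32)
obs 6: x=-3/2 → posterior Inverse-Gamma(19/3, 529/32)
obs 7: x=3 → posterior Inverse-Gamma(41/6, 673/32)
obs 8: x=0 → posterior Inverse-Gamma(22/3, 673/32)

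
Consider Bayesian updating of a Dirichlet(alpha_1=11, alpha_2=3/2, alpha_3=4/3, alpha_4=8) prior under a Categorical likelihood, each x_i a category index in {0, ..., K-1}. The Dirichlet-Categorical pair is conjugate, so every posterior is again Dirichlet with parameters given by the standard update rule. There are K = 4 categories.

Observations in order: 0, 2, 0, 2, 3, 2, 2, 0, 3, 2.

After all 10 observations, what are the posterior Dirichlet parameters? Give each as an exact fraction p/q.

obs 1: x=0 → posterior Dirichlet(12, 3/2, 4/3, 8)
obs 2: x=2 → posterior Dirichlet(12, 3/2, 7/3, 8)
obs 3: x=0 → posterior Dirichlet(13, 3/2, 7/3, 8)
obs 4: x=2 → posterior Dirichlet(13, 3/2, 10/3, 8)
obs 5: x=3 → posterior Dirichlet(13, 3/2, 10/3, 9)
obs 6: x=2 → posterior Dirichlet(13, 3/2, 13/3, 9)
obs 7: x=2 → posterior Dirichlet(13, 3/2, 16/3, 9)
obs 8: x=0 → posterior Dirichlet(14, 3/2, 16/3, 9)
obs 9: x=3 → posterior Dirichlet(14, 3/2, 16/3, 10)
obs 10: x=2 → posterior Dirichlet(14, 3/2, 19/3, 10)

alpha_1=14, alpha_2=3/2, alpha_3=19/3, alpha_4=10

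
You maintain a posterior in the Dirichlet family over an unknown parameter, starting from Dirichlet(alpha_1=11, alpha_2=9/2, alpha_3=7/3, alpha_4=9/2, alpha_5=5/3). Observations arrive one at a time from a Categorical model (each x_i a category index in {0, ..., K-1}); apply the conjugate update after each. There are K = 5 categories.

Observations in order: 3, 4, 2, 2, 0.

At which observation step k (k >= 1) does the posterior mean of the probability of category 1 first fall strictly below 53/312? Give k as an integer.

k = 3

obs 1: x=3 → posterior Dirichlet(11, 9/2, 7/3, 11/2, 5/3)
obs 2: x=4 → posterior Dirichlet(11, 9/2, 7/3, 11/2, 8/3)
obs 3: x=2 → posterior Dirichlet(11, 9/2, 10/3, 11/2, 8/3)
obs 4: x=2 → posterior Dirichlet(11, 9/2, 13/3, 11/2, 8/3)
obs 5: x=0 → posterior Dirichlet(12, 9/2, 13/3, 11/2, 8/3)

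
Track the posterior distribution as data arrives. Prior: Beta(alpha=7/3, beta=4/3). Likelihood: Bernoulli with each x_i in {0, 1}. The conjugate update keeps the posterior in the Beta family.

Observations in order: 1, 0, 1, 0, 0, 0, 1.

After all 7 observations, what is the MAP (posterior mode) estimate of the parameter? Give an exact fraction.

1/2

obs 1: x=1 → posterior Beta(10/3, 4/3)
obs 2: x=0 → posterior Beta(10/3, 7/3)
obs 3: x=1 → posterior Beta(13/3, 7/3)
obs 4: x=0 → posterior Beta(13/3, 10/3)
obs 5: x=0 → posterior Beta(13/3, 13/3)
obs 6: x=0 → posterior Beta(13/3, 16/3)
obs 7: x=1 → posterior Beta(16/3, 16/3)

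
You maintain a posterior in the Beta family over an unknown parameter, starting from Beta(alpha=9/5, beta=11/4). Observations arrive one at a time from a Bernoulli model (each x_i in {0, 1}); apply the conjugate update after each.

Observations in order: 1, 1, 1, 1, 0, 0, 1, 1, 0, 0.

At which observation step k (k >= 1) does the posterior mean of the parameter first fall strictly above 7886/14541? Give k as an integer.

k = 2

obs 1: x=1 → posterior Beta(14/5, 11/4)
obs 2: x=1 → posterior Beta(19/5, 11/4)
obs 3: x=1 → posterior Beta(24/5, 11/4)
obs 4: x=1 → posterior Beta(29/5, 11/4)
obs 5: x=0 → posterior Beta(29/5, 15/4)
obs 6: x=0 → posterior Beta(29/5, 19/4)
obs 7: x=1 → posterior Beta(34/5, 19/4)
obs 8: x=1 → posterior Beta(39/5, 19/4)
obs 9: x=0 → posterior Beta(39/5, 23/4)
obs 10: x=0 → posterior Beta(39/5, 27/4)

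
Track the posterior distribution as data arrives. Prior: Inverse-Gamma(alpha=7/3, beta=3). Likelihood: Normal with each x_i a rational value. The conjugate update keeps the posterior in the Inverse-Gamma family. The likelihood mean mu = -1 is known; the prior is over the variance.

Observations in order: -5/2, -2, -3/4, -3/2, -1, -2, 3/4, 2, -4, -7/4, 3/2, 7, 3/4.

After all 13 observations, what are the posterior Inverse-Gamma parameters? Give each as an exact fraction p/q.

obs 1: x=-5/2 → posterior Inverse-Gamma(17/6, 33/8)
obs 2: x=-2 → posterior Inverse-Gamma(10/3, 37/8)
obs 3: x=-3/4 → posterior Inverse-Gamma(23/6, 149/32)
obs 4: x=-3/2 → posterior Inverse-Gamma(13/3, 153/32)
obs 5: x=-1 → posterior Inverse-Gamma(29/6, 153/32)
obs 6: x=-2 → posterior Inverse-Gamma(16/3, 169/32)
obs 7: x=3/4 → posterior Inverse-Gamma(35/6, 109/16)
obs 8: x=2 → posterior Inverse-Gamma(19/3, 181/16)
obs 9: x=-4 → posterior Inverse-Gamma(41/6, 253/16)
obs 10: x=-7/4 → posterior Inverse-Gamma(22/3, 515/32)
obs 11: x=3/2 → posterior Inverse-Gamma(47/6, 615/32)
obs 12: x=7 → posterior Inverse-Gamma(25/3, 1639/32)
obs 13: x=3/4 → posterior Inverse-Gamma(53/6, 211/4)

alpha=53/6, beta=211/4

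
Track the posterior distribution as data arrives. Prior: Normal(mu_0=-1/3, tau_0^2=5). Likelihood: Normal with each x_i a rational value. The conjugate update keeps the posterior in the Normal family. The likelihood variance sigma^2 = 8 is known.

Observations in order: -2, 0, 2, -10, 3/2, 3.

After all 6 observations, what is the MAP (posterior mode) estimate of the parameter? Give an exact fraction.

obs 1: x=-2 → posterior Normal(-38/39, 40/13)
obs 2: x=0 → posterior Normal(-19/27, 20/9)
obs 3: x=2 → posterior Normal(-8/69, 40/23)
obs 4: x=-10 → posterior Normal(-79/42, 10/7)
obs 5: x=3/2 → posterior Normal(-271/198, 40/33)
obs 6: x=3 → posterior Normal(-181/228, 20/19)

-181/228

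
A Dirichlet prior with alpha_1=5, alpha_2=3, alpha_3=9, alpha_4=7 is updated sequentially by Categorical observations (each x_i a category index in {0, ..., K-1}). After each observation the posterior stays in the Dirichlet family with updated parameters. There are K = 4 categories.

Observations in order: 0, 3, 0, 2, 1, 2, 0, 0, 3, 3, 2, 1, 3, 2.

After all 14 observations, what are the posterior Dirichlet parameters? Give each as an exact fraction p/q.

obs 1: x=0 → posterior Dirichlet(6, 3, 9, 7)
obs 2: x=3 → posterior Dirichlet(6, 3, 9, 8)
obs 3: x=0 → posterior Dirichlet(7, 3, 9, 8)
obs 4: x=2 → posterior Dirichlet(7, 3, 10, 8)
obs 5: x=1 → posterior Dirichlet(7, 4, 10, 8)
obs 6: x=2 → posterior Dirichlet(7, 4, 11, 8)
obs 7: x=0 → posterior Dirichlet(8, 4, 11, 8)
obs 8: x=0 → posterior Dirichlet(9, 4, 11, 8)
obs 9: x=3 → posterior Dirichlet(9, 4, 11, 9)
obs 10: x=3 → posterior Dirichlet(9, 4, 11, 10)
obs 11: x=2 → posterior Dirichlet(9, 4, 12, 10)
obs 12: x=1 → posterior Dirichlet(9, 5, 12, 10)
obs 13: x=3 → posterior Dirichlet(9, 5, 12, 11)
obs 14: x=2 → posterior Dirichlet(9, 5, 13, 11)

alpha_1=9, alpha_2=5, alpha_3=13, alpha_4=11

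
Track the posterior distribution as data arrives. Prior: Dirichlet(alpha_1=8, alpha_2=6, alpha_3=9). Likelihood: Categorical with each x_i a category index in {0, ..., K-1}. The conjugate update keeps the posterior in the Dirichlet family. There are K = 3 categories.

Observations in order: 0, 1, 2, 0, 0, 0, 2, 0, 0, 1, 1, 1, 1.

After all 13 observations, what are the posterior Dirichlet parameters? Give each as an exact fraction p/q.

alpha_1=14, alpha_2=11, alpha_3=11

obs 1: x=0 → posterior Dirichlet(9, 6, 9)
obs 2: x=1 → posterior Dirichlet(9, 7, 9)
obs 3: x=2 → posterior Dirichlet(9, 7, 10)
obs 4: x=0 → posterior Dirichlet(10, 7, 10)
obs 5: x=0 → posterior Dirichlet(11, 7, 10)
obs 6: x=0 → posterior Dirichlet(12, 7, 10)
obs 7: x=2 → posterior Dirichlet(12, 7, 11)
obs 8: x=0 → posterior Dirichlet(13, 7, 11)
obs 9: x=0 → posterior Dirichlet(14, 7, 11)
obs 10: x=1 → posterior Dirichlet(14, 8, 11)
obs 11: x=1 → posterior Dirichlet(14, 9, 11)
obs 12: x=1 → posterior Dirichlet(14, 10, 11)
obs 13: x=1 → posterior Dirichlet(14, 11, 11)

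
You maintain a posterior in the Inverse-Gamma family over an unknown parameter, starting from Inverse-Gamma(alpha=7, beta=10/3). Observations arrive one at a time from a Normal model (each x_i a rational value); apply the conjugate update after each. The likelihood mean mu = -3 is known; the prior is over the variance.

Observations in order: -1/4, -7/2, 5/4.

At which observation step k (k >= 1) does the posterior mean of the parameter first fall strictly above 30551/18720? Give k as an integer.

k = 3

obs 1: x=-1/4 → posterior Inverse-Gamma(15/2, 683/96)
obs 2: x=-7/2 → posterior Inverse-Gamma(8, 695/96)
obs 3: x=5/4 → posterior Inverse-Gamma(17/2, 781/48)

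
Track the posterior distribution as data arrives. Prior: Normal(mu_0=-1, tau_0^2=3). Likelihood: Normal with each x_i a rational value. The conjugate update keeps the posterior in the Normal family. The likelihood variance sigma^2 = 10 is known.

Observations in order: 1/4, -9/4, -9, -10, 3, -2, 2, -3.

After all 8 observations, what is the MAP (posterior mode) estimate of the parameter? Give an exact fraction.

obs 1: x=1/4 → posterior Normal(-37/52, 30/13)
obs 2: x=-9/4 → posterior Normal(-1, 15/8)
obs 3: x=-9 → posterior Normal(-43/19, 30/19)
obs 4: x=-10 → posterior Normal(-73/22, 15/11)
obs 5: x=3 → posterior Normal(-64/25, 6/5)
obs 6: x=-2 → posterior Normal(-5/2, 15/14)
obs 7: x=2 → posterior Normal(-64/31, 30/31)
obs 8: x=-3 → posterior Normal(-73/34, 15/17)

-73/34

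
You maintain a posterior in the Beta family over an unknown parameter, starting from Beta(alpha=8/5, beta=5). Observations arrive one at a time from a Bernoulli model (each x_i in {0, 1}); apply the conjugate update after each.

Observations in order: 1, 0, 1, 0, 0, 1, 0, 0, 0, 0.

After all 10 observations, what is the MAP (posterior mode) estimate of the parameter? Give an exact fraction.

18/73

obs 1: x=1 → posterior Beta(13/5, 5)
obs 2: x=0 → posterior Beta(13/5, 6)
obs 3: x=1 → posterior Beta(18/5, 6)
obs 4: x=0 → posterior Beta(18/5, 7)
obs 5: x=0 → posterior Beta(18/5, 8)
obs 6: x=1 → posterior Beta(23/5, 8)
obs 7: x=0 → posterior Beta(23/5, 9)
obs 8: x=0 → posterior Beta(23/5, 10)
obs 9: x=0 → posterior Beta(23/5, 11)
obs 10: x=0 → posterior Beta(23/5, 12)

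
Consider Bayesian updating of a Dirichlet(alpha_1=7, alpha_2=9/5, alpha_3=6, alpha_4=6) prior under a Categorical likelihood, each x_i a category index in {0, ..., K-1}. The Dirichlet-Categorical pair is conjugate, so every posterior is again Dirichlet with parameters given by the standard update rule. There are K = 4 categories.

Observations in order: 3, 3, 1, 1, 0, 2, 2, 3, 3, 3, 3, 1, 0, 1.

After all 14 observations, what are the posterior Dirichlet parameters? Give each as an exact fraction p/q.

obs 1: x=3 → posterior Dirichlet(7, 9/5, 6, 7)
obs 2: x=3 → posterior Dirichlet(7, 9/5, 6, 8)
obs 3: x=1 → posterior Dirichlet(7, 14/5, 6, 8)
obs 4: x=1 → posterior Dirichlet(7, 19/5, 6, 8)
obs 5: x=0 → posterior Dirichlet(8, 19/5, 6, 8)
obs 6: x=2 → posterior Dirichlet(8, 19/5, 7, 8)
obs 7: x=2 → posterior Dirichlet(8, 19/5, 8, 8)
obs 8: x=3 → posterior Dirichlet(8, 19/5, 8, 9)
obs 9: x=3 → posterior Dirichlet(8, 19/5, 8, 10)
obs 10: x=3 → posterior Dirichlet(8, 19/5, 8, 11)
obs 11: x=3 → posterior Dirichlet(8, 19/5, 8, 12)
obs 12: x=1 → posterior Dirichlet(8, 24/5, 8, 12)
obs 13: x=0 → posterior Dirichlet(9, 24/5, 8, 12)
obs 14: x=1 → posterior Dirichlet(9, 29/5, 8, 12)

alpha_1=9, alpha_2=29/5, alpha_3=8, alpha_4=12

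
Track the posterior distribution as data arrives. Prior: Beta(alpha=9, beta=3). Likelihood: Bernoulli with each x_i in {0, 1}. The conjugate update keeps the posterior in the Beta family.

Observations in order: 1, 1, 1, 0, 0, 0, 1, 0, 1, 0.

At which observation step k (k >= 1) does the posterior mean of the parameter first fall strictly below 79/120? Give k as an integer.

obs 1: x=1 → posterior Beta(10, 3)
obs 2: x=1 → posterior Beta(11, 3)
obs 3: x=1 → posterior Beta(12, 3)
obs 4: x=0 → posterior Beta(12, 4)
obs 5: x=0 → posterior Beta(12, 5)
obs 6: x=0 → posterior Beta(12, 6)
obs 7: x=1 → posterior Beta(13, 6)
obs 8: x=0 → posterior Beta(13, 7)
obs 9: x=1 → posterior Beta(14, 7)
obs 10: x=0 → posterior Beta(14, 8)

k = 8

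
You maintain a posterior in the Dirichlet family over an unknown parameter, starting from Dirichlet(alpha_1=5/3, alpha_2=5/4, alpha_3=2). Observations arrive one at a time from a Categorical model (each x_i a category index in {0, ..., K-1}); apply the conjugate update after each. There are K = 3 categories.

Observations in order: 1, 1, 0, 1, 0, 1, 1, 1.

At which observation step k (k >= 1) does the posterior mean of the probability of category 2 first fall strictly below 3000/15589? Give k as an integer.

k = 6

obs 1: x=1 → posterior Dirichlet(5/3, 9/4, 2)
obs 2: x=1 → posterior Dirichlet(5/3, 13/4, 2)
obs 3: x=0 → posterior Dirichlet(8/3, 13/4, 2)
obs 4: x=1 → posterior Dirichlet(8/3, 17/4, 2)
obs 5: x=0 → posterior Dirichlet(11/3, 17/4, 2)
obs 6: x=1 → posterior Dirichlet(11/3, 21/4, 2)
obs 7: x=1 → posterior Dirichlet(11/3, 25/4, 2)
obs 8: x=1 → posterior Dirichlet(11/3, 29/4, 2)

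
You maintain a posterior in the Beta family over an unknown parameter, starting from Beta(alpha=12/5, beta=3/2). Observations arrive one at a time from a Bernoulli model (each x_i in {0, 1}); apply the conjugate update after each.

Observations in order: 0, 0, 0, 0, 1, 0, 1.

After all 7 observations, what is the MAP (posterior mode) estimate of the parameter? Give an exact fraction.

obs 1: x=0 → posterior Beta(12/5, 5/2)
obs 2: x=0 → posterior Beta(12/5, 7/2)
obs 3: x=0 → posterior Beta(12/5, 9/2)
obs 4: x=0 → posterior Beta(12/5, 11/2)
obs 5: x=1 → posterior Beta(17/5, 11/2)
obs 6: x=0 → posterior Beta(17/5, 13/2)
obs 7: x=1 → posterior Beta(22/5, 13/2)

34/89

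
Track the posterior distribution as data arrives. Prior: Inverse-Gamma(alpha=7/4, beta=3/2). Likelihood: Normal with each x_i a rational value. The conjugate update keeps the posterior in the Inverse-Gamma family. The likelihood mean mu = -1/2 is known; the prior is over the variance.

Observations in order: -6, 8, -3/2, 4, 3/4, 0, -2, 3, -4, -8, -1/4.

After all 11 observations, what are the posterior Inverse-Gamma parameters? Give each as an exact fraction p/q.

obs 1: x=-6 → posterior Inverse-Gamma(9/4, 133/8)
obs 2: x=8 → posterior Inverse-Gamma(11/4, 211/4)
obs 3: x=-3/2 → posterior Inverse-Gamma(13/4, 213/4)
obs 4: x=4 → posterior Inverse-Gamma(15/4, 507/8)
obs 5: x=3/4 → posterior Inverse-Gamma(17/4, 2053/32)
obs 6: x=0 → posterior Inverse-Gamma(19/4, 2057/32)
obs 7: x=-2 → posterior Inverse-Gamma(21/4, 2093/32)
obs 8: x=3 → posterior Inverse-Gamma(23/4, 2289/32)
obs 9: x=-4 → posterior Inverse-Gamma(25/4, 2485/32)
obs 10: x=-8 → posterior Inverse-Gamma(27/4, 3385/32)
obs 11: x=-1/4 → posterior Inverse-Gamma(29/4, 1693/16)

alpha=29/4, beta=1693/16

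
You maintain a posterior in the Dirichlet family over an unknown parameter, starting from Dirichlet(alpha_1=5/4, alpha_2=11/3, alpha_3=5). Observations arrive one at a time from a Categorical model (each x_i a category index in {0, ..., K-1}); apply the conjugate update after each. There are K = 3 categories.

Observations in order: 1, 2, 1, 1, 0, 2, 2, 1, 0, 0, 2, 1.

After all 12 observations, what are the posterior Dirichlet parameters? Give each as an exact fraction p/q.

alpha_1=17/4, alpha_2=26/3, alpha_3=9

obs 1: x=1 → posterior Dirichlet(5/4, 14/3, 5)
obs 2: x=2 → posterior Dirichlet(5/4, 14/3, 6)
obs 3: x=1 → posterior Dirichlet(5/4, 17/3, 6)
obs 4: x=1 → posterior Dirichlet(5/4, 20/3, 6)
obs 5: x=0 → posterior Dirichlet(9/4, 20/3, 6)
obs 6: x=2 → posterior Dirichlet(9/4, 20/3, 7)
obs 7: x=2 → posterior Dirichlet(9/4, 20/3, 8)
obs 8: x=1 → posterior Dirichlet(9/4, 23/3, 8)
obs 9: x=0 → posterior Dirichlet(13/4, 23/3, 8)
obs 10: x=0 → posterior Dirichlet(17/4, 23/3, 8)
obs 11: x=2 → posterior Dirichlet(17/4, 23/3, 9)
obs 12: x=1 → posterior Dirichlet(17/4, 26/3, 9)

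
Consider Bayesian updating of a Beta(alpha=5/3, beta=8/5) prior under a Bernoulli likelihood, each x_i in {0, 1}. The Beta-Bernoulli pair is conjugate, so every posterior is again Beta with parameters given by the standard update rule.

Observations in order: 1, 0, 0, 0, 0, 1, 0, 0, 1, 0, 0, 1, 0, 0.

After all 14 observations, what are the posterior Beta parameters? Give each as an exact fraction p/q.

obs 1: x=1 → posterior Beta(8/3, 8/5)
obs 2: x=0 → posterior Beta(8/3, 13/5)
obs 3: x=0 → posterior Beta(8/3, 18/5)
obs 4: x=0 → posterior Beta(8/3, 23/5)
obs 5: x=0 → posterior Beta(8/3, 28/5)
obs 6: x=1 → posterior Beta(11/3, 28/5)
obs 7: x=0 → posterior Beta(11/3, 33/5)
obs 8: x=0 → posterior Beta(11/3, 38/5)
obs 9: x=1 → posterior Beta(14/3, 38/5)
obs 10: x=0 → posterior Beta(14/3, 43/5)
obs 11: x=0 → posterior Beta(14/3, 48/5)
obs 12: x=1 → posterior Beta(17/3, 48/5)
obs 13: x=0 → posterior Beta(17/3, 53/5)
obs 14: x=0 → posterior Beta(17/3, 58/5)

alpha=17/3, beta=58/5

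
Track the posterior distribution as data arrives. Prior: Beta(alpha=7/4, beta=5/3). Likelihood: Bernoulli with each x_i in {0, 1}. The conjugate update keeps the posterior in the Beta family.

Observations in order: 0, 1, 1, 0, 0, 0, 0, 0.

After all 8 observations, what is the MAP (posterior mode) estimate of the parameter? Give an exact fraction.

33/113

obs 1: x=0 → posterior Beta(7/4, 8/3)
obs 2: x=1 → posterior Beta(11/4, 8/3)
obs 3: x=1 → posterior Beta(15/4, 8/3)
obs 4: x=0 → posterior Beta(15/4, 11/3)
obs 5: x=0 → posterior Beta(15/4, 14/3)
obs 6: x=0 → posterior Beta(15/4, 17/3)
obs 7: x=0 → posterior Beta(15/4, 20/3)
obs 8: x=0 → posterior Beta(15/4, 23/3)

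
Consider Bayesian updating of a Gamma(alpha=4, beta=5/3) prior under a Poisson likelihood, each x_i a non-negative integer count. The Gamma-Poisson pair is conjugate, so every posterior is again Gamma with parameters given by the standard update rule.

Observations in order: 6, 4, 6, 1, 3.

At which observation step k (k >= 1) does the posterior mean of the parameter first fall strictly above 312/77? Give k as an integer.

obs 1: x=6 → posterior Gamma(10, 8/3)
obs 2: x=4 → posterior Gamma(14, 11/3)
obs 3: x=6 → posterior Gamma(20, 14/3)
obs 4: x=1 → posterior Gamma(21, 17/3)
obs 5: x=3 → posterior Gamma(24, 20/3)

k = 3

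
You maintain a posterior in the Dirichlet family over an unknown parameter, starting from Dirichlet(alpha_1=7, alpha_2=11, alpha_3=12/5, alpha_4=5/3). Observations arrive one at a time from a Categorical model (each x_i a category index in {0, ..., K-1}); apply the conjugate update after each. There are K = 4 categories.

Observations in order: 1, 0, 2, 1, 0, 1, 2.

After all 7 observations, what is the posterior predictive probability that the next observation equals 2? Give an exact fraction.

obs 1: x=1 → posterior Dirichlet(7, 12, 12/5, 5/3)
obs 2: x=0 → posterior Dirichlet(8, 12, 12/5, 5/3)
obs 3: x=2 → posterior Dirichlet(8, 12, 17/5, 5/3)
obs 4: x=1 → posterior Dirichlet(8, 13, 17/5, 5/3)
obs 5: x=0 → posterior Dirichlet(9, 13, 17/5, 5/3)
obs 6: x=1 → posterior Dirichlet(9, 14, 17/5, 5/3)
obs 7: x=2 → posterior Dirichlet(9, 14, 22/5, 5/3)

33/218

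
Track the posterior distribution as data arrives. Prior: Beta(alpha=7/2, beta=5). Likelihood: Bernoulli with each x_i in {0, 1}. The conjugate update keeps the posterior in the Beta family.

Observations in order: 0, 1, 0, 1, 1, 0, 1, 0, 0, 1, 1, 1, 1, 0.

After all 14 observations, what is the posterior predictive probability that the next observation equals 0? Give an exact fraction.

obs 1: x=0 → posterior Beta(7/2, 6)
obs 2: x=1 → posterior Beta(9/2, 6)
obs 3: x=0 → posterior Beta(9/2, 7)
obs 4: x=1 → posterior Beta(11/2, 7)
obs 5: x=1 → posterior Beta(13/2, 7)
obs 6: x=0 → posterior Beta(13/2, 8)
obs 7: x=1 → posterior Beta(15/2, 8)
obs 8: x=0 → posterior Beta(15/2, 9)
obs 9: x=0 → posterior Beta(15/2, 10)
obs 10: x=1 → posterior Beta(17/2, 10)
obs 11: x=1 → posterior Beta(19/2, 10)
obs 12: x=1 → posterior Beta(21/2, 10)
obs 13: x=1 → posterior Beta(23/2, 10)
obs 14: x=0 → posterior Beta(23/2, 11)

22/45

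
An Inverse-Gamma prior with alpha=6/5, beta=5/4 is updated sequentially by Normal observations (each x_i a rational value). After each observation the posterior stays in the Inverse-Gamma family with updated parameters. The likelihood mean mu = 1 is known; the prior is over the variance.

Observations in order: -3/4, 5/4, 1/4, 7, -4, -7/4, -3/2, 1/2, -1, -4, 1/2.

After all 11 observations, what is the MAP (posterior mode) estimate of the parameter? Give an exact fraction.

obs 1: x=-3/4 → posterior Inverse-Gamma(17/10, 89/32)
obs 2: x=5/4 → posterior Inverse-Gamma(11/5, 45/16)
obs 3: x=1/4 → posterior Inverse-Gamma(27/10, 99/32)
obs 4: x=7 → posterior Inverse-Gamma(16/5, 675/32)
obs 5: x=-4 → posterior Inverse-Gamma(37/10, 1075/32)
obs 6: x=-7/4 → posterior Inverse-Gamma(21/5, 299/8)
obs 7: x=-3/2 → posterior Inverse-Gamma(47/10, 81/2)
obs 8: x=1/2 → posterior Inverse-Gamma(26/5, 325/8)
obs 9: x=-1 → posterior Inverse-Gamma(57/10, 341/8)
obs 10: x=-4 → posterior Inverse-Gamma(31/5, 441/8)
obs 11: x=1/2 → posterior Inverse-Gamma(67/10, 221/4)

1105/154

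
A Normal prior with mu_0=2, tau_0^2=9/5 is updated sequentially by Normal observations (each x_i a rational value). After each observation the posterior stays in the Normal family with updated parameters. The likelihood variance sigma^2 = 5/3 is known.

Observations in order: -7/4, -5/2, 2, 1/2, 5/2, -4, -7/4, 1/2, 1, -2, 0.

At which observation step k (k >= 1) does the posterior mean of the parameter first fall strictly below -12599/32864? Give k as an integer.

k = 2

obs 1: x=-7/4 → posterior Normal(11/208, 45/52)
obs 2: x=-5/2 → posterior Normal(-259/316, 45/79)
obs 3: x=2 → posterior Normal(-43/424, 45/106)
obs 4: x=1/2 → posterior Normal(11/532, 45/133)
obs 5: x=5/2 → posterior Normal(281/640, 9/32)
obs 6: x=-4 → posterior Normal(-151/748, 45/187)
obs 7: x=-7/4 → posterior Normal(-85/214, 45/214)
obs 8: x=1/2 → posterior Normal(-143/482, 45/241)
obs 9: x=1 → posterior Normal(-89/536, 45/268)
obs 10: x=-2 → posterior Normal(-197/590, 9/59)
obs 11: x=0 → posterior Normal(-197/644, 45/322)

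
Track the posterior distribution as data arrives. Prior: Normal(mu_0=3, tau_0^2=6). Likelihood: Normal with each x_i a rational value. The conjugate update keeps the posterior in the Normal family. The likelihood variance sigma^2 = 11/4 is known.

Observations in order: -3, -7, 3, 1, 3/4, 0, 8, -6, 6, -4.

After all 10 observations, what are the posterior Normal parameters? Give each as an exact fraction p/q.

obs 1: x=-3 → posterior Normal(-39/35, 66/35)
obs 2: x=-7 → posterior Normal(-207/59, 66/59)
obs 3: x=3 → posterior Normal(-135/83, 66/83)
obs 4: x=1 → posterior Normal(-111/107, 66/107)
obs 5: x=3/4 → posterior Normal(-93/131, 66/131)
obs 6: x=0 → posterior Normal(-3/5, 66/155)
obs 7: x=8 → posterior Normal(99/179, 66/179)
obs 8: x=-6 → posterior Normal(-45/203, 66/203)
obs 9: x=6 → posterior Normal(99/227, 66/227)
obs 10: x=-4 → posterior Normal(3/251, 66/251)

mu_0=3/251, tau_0^2=66/251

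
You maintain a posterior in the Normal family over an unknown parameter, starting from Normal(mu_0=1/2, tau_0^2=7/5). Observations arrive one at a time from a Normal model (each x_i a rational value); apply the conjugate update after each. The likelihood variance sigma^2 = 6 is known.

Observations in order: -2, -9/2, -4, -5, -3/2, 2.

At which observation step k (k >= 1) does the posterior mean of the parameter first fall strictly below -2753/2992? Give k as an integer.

k = 3

obs 1: x=-2 → posterior Normal(1/37, 42/37)
obs 2: x=-9/2 → posterior Normal(-61/88, 21/22)
obs 3: x=-4 → posterior Normal(-39/34, 14/17)
obs 4: x=-5 → posterior Normal(-187/116, 21/29)
obs 5: x=-3/2 → posterior Normal(-8/5, 42/65)
obs 6: x=2 → posterior Normal(-5/4, 7/12)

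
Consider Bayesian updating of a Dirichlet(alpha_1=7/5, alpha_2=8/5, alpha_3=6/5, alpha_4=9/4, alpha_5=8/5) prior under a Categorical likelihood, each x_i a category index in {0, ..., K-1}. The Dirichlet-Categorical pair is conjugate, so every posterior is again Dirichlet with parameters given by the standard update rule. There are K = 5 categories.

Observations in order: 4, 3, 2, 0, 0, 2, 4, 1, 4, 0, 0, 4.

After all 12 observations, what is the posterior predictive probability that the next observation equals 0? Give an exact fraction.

obs 1: x=4 → posterior Dirichlet(7/5, 8/5, 6/5, 9/4, 13/5)
obs 2: x=3 → posterior Dirichlet(7/5, 8/5, 6/5, 13/4, 13/5)
obs 3: x=2 → posterior Dirichlet(7/5, 8/5, 11/5, 13/4, 13/5)
obs 4: x=0 → posterior Dirichlet(12/5, 8/5, 11/5, 13/4, 13/5)
obs 5: x=0 → posterior Dirichlet(17/5, 8/5, 11/5, 13/4, 13/5)
obs 6: x=2 → posterior Dirichlet(17/5, 8/5, 16/5, 13/4, 13/5)
obs 7: x=4 → posterior Dirichlet(17/5, 8/5, 16/5, 13/4, 18/5)
obs 8: x=1 → posterior Dirichlet(17/5, 13/5, 16/5, 13/4, 18/5)
obs 9: x=4 → posterior Dirichlet(17/5, 13/5, 16/5, 13/4, 23/5)
obs 10: x=0 → posterior Dirichlet(22/5, 13/5, 16/5, 13/4, 23/5)
obs 11: x=0 → posterior Dirichlet(27/5, 13/5, 16/5, 13/4, 23/5)
obs 12: x=4 → posterior Dirichlet(27/5, 13/5, 16/5, 13/4, 28/5)

108/401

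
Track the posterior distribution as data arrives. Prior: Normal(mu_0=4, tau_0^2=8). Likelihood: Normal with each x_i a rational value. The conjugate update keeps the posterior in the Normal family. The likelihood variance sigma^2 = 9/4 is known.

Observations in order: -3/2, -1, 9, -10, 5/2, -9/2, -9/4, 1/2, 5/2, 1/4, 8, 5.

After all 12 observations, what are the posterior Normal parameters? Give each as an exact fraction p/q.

mu_0=308/393, tau_0^2=24/131

obs 1: x=-3/2 → posterior Normal(-12/41, 72/41)
obs 2: x=-1 → posterior Normal(-44/73, 72/73)
obs 3: x=9 → posterior Normal(244/105, 24/35)
obs 4: x=-10 → posterior Normal(-76/137, 72/137)
obs 5: x=5/2 → posterior Normal(4/169, 72/169)
obs 6: x=-9/2 → posterior Normal(-140/201, 24/67)
obs 7: x=-9/4 → posterior Normal(-212/233, 72/233)
obs 8: x=1/2 → posterior Normal(-196/265, 72/265)
obs 9: x=5/2 → posterior Normal(-116/297, 8/33)
obs 10: x=1/4 → posterior Normal(-108/329, 72/329)
obs 11: x=8 → posterior Normal(148/361, 72/361)
obs 12: x=5 → posterior Normal(308/393, 24/131)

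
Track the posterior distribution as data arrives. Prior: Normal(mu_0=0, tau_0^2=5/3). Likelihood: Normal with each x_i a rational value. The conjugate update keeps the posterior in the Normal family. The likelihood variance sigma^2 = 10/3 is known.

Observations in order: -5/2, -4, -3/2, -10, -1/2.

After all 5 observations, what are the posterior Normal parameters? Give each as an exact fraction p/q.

obs 1: x=-5/2 → posterior Normal(-5/6, 10/9)
obs 2: x=-4 → posterior Normal(-13/8, 5/6)
obs 3: x=-3/2 → posterior Normal(-8/5, 2/3)
obs 4: x=-10 → posterior Normal(-3, 5/9)
obs 5: x=-1/2 → posterior Normal(-37/14, 10/21)

mu_0=-37/14, tau_0^2=10/21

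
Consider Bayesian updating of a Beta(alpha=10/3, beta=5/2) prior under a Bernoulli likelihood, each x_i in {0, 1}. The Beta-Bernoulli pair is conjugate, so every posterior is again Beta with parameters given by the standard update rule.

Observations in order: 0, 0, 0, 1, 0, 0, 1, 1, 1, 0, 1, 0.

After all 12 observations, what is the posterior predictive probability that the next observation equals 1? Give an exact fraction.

50/107

obs 1: x=0 → posterior Beta(10/3, 7/2)
obs 2: x=0 → posterior Beta(10/3, 9/2)
obs 3: x=0 → posterior Beta(10/3, 11/2)
obs 4: x=1 → posterior Beta(13/3, 11/2)
obs 5: x=0 → posterior Beta(13/3, 13/2)
obs 6: x=0 → posterior Beta(13/3, 15/2)
obs 7: x=1 → posterior Beta(16/3, 15/2)
obs 8: x=1 → posterior Beta(19/3, 15/2)
obs 9: x=1 → posterior Beta(22/3, 15/2)
obs 10: x=0 → posterior Beta(22/3, 17/2)
obs 11: x=1 → posterior Beta(25/3, 17/2)
obs 12: x=0 → posterior Beta(25/3, 19/2)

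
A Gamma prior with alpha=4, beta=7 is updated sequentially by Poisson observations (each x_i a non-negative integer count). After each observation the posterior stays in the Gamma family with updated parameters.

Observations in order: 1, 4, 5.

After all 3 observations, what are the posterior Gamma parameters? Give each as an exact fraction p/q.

alpha=14, beta=10

obs 1: x=1 → posterior Gamma(5, 8)
obs 2: x=4 → posterior Gamma(9, 9)
obs 3: x=5 → posterior Gamma(14, 10)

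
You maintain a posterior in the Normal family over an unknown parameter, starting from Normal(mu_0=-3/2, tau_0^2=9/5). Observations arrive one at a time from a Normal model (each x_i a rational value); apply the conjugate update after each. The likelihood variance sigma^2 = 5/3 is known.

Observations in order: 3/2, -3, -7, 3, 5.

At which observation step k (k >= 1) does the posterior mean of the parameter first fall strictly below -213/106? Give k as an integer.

k = 3

obs 1: x=3/2 → posterior Normal(3/52, 45/52)
obs 2: x=-3 → posterior Normal(-78/79, 45/79)
obs 3: x=-7 → posterior Normal(-267/106, 45/106)
obs 4: x=3 → posterior Normal(-186/133, 45/133)
obs 5: x=5 → posterior Normal(-51/160, 9/32)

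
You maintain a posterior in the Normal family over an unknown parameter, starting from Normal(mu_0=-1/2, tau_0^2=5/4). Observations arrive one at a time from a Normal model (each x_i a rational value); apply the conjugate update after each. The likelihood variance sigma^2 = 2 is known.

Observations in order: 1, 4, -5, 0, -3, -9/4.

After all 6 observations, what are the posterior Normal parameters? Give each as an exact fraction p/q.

mu_0=-121/152, tau_0^2=5/19

obs 1: x=1 → posterior Normal(1/13, 10/13)
obs 2: x=4 → posterior Normal(7/6, 5/9)
obs 3: x=-5 → posterior Normal(-4/23, 10/23)
obs 4: x=0 → posterior Normal(-1/7, 5/14)
obs 5: x=-3 → posterior Normal(-19/33, 10/33)
obs 6: x=-9/4 → posterior Normal(-121/152, 5/19)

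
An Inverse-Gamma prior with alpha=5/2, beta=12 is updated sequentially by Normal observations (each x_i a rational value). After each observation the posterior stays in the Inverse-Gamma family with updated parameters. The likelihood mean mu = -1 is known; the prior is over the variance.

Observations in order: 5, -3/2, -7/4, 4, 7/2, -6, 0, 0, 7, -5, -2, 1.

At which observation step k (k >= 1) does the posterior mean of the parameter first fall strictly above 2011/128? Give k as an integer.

obs 1: x=5 → posterior Inverse-Gamma(3, 30)
obs 2: x=-3/2 → posterior Inverse-Gamma(7/2, 241/8)
obs 3: x=-7/4 → posterior Inverse-Gamma(4, 973/32)
obs 4: x=4 → posterior Inverse-Gamma(9/2, 1373/32)
obs 5: x=7/2 → posterior Inverse-Gamma(5, 1697/32)
obs 6: x=-6 → posterior Inverse-Gamma(11/2, 2097/32)
obs 7: x=0 → posterior Inverse-Gamma(6, 2113/32)
obs 8: x=0 → posterior Inverse-Gamma(13/2, 2129/32)
obs 9: x=7 → posterior Inverse-Gamma(7, 3153/32)
obs 10: x=-5 → posterior Inverse-Gamma(15/2, 3409/32)
obs 11: x=-2 → posterior Inverse-Gamma(8, 3425/32)
obs 12: x=1 → posterior Inverse-Gamma(17/2, 3489/32)

k = 9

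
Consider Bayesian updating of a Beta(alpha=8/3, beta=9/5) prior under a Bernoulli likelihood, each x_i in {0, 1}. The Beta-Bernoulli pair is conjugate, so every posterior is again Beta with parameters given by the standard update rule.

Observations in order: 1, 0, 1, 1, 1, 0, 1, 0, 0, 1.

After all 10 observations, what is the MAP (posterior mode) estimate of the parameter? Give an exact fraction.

115/187

obs 1: x=1 → posterior Beta(11/3, 9/5)
obs 2: x=0 → posterior Beta(11/3, 14/5)
obs 3: x=1 → posterior Beta(14/3, 14/5)
obs 4: x=1 → posterior Beta(17/3, 14/5)
obs 5: x=1 → posterior Beta(20/3, 14/5)
obs 6: x=0 → posterior Beta(20/3, 19/5)
obs 7: x=1 → posterior Beta(23/3, 19/5)
obs 8: x=0 → posterior Beta(23/3, 24/5)
obs 9: x=0 → posterior Beta(23/3, 29/5)
obs 10: x=1 → posterior Beta(26/3, 29/5)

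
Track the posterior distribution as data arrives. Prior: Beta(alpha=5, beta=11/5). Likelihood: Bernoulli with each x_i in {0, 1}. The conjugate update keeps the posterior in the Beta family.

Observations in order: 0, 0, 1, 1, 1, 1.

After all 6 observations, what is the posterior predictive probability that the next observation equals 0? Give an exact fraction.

7/22

obs 1: x=0 → posterior Beta(5, 16/5)
obs 2: x=0 → posterior Beta(5, 21/5)
obs 3: x=1 → posterior Beta(6, 21/5)
obs 4: x=1 → posterior Beta(7, 21/5)
obs 5: x=1 → posterior Beta(8, 21/5)
obs 6: x=1 → posterior Beta(9, 21/5)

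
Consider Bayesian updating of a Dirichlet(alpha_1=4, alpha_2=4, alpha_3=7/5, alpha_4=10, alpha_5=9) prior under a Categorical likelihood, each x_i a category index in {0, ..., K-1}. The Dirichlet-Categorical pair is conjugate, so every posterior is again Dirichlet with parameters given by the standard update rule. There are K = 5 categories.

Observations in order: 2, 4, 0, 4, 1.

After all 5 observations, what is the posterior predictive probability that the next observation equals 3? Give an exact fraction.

obs 1: x=2 → posterior Dirichlet(4, 4, 12/5, 10, 9)
obs 2: x=4 → posterior Dirichlet(4, 4, 12/5, 10, 10)
obs 3: x=0 → posterior Dirichlet(5, 4, 12/5, 10, 10)
obs 4: x=4 → posterior Dirichlet(5, 4, 12/5, 10, 11)
obs 5: x=1 → posterior Dirichlet(5, 5, 12/5, 10, 11)

50/167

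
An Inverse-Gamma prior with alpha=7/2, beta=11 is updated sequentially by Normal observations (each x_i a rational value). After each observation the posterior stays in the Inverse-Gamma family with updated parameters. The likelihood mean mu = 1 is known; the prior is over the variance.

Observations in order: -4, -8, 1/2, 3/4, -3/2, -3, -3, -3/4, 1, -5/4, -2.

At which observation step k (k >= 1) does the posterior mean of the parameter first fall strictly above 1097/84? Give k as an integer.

k = 2

obs 1: x=-4 → posterior Inverse-Gamma(4, 47/2)
obs 2: x=-8 → posterior Inverse-Gamma(9/2, 64)
obs 3: x=1/2 → posterior Inverse-Gamma(5, 513/8)
obs 4: x=3/4 → posterior Inverse-Gamma(11/2, 2053/32)
obs 5: x=-3/2 → posterior Inverse-Gamma(6, 2153/32)
obs 6: x=-3 → posterior Inverse-Gamma(13/2, 2409/32)
obs 7: x=-3 → posterior Inverse-Gamma(7, 2665/32)
obs 8: x=-3/4 → posterior Inverse-Gamma(15/2, 1357/16)
obs 9: x=1 → posterior Inverse-Gamma(8, 1357/16)
obs 10: x=-5/4 → posterior Inverse-Gamma(17/2, 2795/32)
obs 11: x=-2 → posterior Inverse-Gamma(9, 2939/32)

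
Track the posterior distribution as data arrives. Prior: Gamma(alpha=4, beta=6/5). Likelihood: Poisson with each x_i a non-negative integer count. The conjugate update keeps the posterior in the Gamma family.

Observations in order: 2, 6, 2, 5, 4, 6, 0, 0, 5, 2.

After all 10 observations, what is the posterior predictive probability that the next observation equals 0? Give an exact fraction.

860535858789811246892456271351074605827337810381073285807865856/18701397461209715023927088008788055619800417991632621566284510161

obs 1: x=2 → posterior Gamma(6, 11/5)
obs 2: x=6 → posterior Gamma(12, 16/5)
obs 3: x=2 → posterior Gamma(14, 21/5)
obs 4: x=5 → posterior Gamma(19, 26/5)
obs 5: x=4 → posterior Gamma(23, 31/5)
obs 6: x=6 → posterior Gamma(29, 36/5)
obs 7: x=0 → posterior Gamma(29, 41/5)
obs 8: x=0 → posterior Gamma(29, 46/5)
obs 9: x=5 → posterior Gamma(34, 51/5)
obs 10: x=2 → posterior Gamma(36, 56/5)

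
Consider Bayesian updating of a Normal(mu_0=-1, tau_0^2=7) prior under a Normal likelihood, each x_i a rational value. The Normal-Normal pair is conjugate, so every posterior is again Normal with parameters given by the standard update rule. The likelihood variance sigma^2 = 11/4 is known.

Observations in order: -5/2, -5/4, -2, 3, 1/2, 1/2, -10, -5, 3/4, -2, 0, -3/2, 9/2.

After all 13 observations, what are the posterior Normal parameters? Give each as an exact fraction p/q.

obs 1: x=-5/2 → posterior Normal(-27/13, 77/39)
obs 2: x=-5/4 → posterior Normal(-116/67, 77/67)
obs 3: x=-2 → posterior Normal(-172/95, 77/95)
obs 4: x=3 → posterior Normal(-88/123, 77/123)
obs 5: x=1/2 → posterior Normal(-74/151, 77/151)
obs 6: x=1/2 → posterior Normal(-60/179, 77/179)
obs 7: x=-10 → posterior Normal(-340/207, 77/207)
obs 8: x=-5 → posterior Normal(-96/47, 77/235)
obs 9: x=3/4 → posterior Normal(-459/263, 77/263)
obs 10: x=-2 → posterior Normal(-515/291, 77/291)
obs 11: x=0 → posterior Normal(-515/319, 7/29)
obs 12: x=-3/2 → posterior Normal(-557/347, 77/347)
obs 13: x=9/2 → posterior Normal(-431/375, 77/375)

mu_0=-431/375, tau_0^2=77/375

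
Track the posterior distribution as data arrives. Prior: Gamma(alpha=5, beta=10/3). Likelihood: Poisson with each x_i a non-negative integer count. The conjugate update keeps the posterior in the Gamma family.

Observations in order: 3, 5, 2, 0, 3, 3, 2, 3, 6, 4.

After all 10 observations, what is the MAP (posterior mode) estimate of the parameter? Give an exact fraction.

obs 1: x=3 → posterior Gamma(8, 13/3)
obs 2: x=5 → posterior Gamma(13, 16/3)
obs 3: x=2 → posterior Gamma(15, 19/3)
obs 4: x=0 → posterior Gamma(15, 22/3)
obs 5: x=3 → posterior Gamma(18, 25/3)
obs 6: x=3 → posterior Gamma(21, 28/3)
obs 7: x=2 → posterior Gamma(23, 31/3)
obs 8: x=3 → posterior Gamma(26, 34/3)
obs 9: x=6 → posterior Gamma(32, 37/3)
obs 10: x=4 → posterior Gamma(36, 40/3)

21/8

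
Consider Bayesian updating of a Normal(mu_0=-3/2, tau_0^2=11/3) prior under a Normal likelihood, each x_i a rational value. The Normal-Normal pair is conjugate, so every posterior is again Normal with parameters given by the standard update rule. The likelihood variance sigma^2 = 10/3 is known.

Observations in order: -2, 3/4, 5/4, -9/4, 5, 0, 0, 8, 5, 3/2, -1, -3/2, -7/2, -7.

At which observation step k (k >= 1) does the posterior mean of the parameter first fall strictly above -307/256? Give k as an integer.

obs 1: x=-2 → posterior Normal(-37/21, 110/63)
obs 2: x=3/4 → posterior Normal(-115/128, 55/48)
obs 3: x=5/4 → posterior Normal(-15/43, 110/129)
obs 4: x=-9/4 → posterior Normal(-53/72, 55/81)
obs 5: x=5 → posterior Normal(61/260, 22/39)
obs 6: x=0 → posterior Normal(61/304, 55/114)
obs 7: x=0 → posterior Normal(61/348, 110/261)
obs 8: x=8 → posterior Normal(59/56, 55/147)
obs 9: x=5 → posterior Normal(633/436, 110/327)
obs 10: x=3/2 → posterior Normal(233/160, 11/36)
obs 11: x=-1 → posterior Normal(5/4, 110/393)
obs 12: x=-3/2 → posterior Normal(589/568, 55/213)
obs 13: x=-7/2 → posterior Normal(145/204, 110/459)
obs 14: x=-7 → posterior Normal(127/656, 55/246)

k = 2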